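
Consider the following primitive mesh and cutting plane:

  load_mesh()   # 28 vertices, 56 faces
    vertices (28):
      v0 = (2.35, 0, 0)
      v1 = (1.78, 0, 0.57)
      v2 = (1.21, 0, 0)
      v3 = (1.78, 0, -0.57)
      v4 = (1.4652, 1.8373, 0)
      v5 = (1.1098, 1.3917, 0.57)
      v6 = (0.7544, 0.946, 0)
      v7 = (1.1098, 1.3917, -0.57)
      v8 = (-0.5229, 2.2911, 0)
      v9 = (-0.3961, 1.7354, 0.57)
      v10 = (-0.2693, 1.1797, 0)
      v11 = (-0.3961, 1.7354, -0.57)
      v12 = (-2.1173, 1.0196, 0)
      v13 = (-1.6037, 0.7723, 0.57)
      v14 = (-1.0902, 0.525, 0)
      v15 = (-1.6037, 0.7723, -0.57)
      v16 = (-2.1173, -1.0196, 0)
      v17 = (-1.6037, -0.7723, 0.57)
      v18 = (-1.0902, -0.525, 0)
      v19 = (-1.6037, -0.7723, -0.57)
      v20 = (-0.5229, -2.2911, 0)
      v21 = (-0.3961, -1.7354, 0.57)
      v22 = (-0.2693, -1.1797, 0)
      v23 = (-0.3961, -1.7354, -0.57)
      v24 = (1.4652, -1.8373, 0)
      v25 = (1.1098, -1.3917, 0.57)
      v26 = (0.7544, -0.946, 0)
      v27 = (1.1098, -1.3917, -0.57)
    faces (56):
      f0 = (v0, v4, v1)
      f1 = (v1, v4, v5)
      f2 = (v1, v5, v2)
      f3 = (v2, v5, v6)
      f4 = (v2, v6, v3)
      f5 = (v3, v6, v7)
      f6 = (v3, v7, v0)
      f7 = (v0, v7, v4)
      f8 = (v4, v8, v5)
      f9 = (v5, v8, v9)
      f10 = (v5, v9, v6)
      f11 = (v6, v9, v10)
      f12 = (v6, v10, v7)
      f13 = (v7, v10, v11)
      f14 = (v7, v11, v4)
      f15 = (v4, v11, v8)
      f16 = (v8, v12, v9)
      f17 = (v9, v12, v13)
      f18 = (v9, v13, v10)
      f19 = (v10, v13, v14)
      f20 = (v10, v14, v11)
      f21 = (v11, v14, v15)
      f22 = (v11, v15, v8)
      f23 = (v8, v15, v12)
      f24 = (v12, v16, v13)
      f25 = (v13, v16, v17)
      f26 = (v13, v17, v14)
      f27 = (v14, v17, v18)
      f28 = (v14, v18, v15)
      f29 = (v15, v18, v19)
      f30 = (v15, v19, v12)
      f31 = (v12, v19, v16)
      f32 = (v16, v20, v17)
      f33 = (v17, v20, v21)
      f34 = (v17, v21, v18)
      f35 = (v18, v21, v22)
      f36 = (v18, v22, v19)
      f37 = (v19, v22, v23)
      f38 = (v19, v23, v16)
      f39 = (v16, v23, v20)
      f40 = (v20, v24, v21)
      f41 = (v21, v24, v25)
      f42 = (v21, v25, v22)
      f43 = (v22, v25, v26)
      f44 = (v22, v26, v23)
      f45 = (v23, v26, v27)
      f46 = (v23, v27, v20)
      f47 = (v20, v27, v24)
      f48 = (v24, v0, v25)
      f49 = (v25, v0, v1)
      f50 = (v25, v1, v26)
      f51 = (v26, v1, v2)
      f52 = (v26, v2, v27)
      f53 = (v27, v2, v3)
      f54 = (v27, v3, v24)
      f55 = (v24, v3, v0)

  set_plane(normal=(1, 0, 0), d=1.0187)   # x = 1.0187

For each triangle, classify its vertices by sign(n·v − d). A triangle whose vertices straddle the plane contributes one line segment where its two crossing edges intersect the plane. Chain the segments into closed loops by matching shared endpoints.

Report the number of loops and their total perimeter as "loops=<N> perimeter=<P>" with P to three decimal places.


loops=2 perimeter=7.808

Straddling triangles (20 of 56):
  (v2,v5,v6) [++-] → (1.0187, 1.27745, 0.423891)–(1.0187, 0.397212, 0)  len=0.9770
  (v2,v6,v3) [+-+] → (1.0187, 0.397212, 0)–(1.0187, 0.702213, -0.146891)  len=0.3385
  (v3,v6,v7) [+-+] → (1.0187, 0.702213, -0.146891)–(1.0187, 1.27745, -0.423891)  len=0.6385
  (v4,v8,v5) [+-+] → (1.0187, 1.93922, 0)–(1.0187, 1.44188, 0.538196)  len=0.7328
  (v5,v8,v9) [+--] → (1.0187, 1.44188, 0.538196)–(1.0187, 1.41249, 0.57)  len=0.0433
  (v5,v9,v6) [+--] → (1.0187, 1.41249, 0.57)–(1.0187, 1.27745, 0.423891)  len=0.1990
  (v6,v10,v7) [--+] → (1.0187, 1.3777, -0.532347)–(1.0187, 1.27745, -0.423891)  len=0.1477
  (v7,v10,v11) [+--] → (1.0187, 1.3777, -0.532347)–(1.0187, 1.41249, -0.57)  len=0.0513
  (v7,v11,v4) [+-+] → (1.0187, 1.41249, -0.57)–(1.0187, 1.81286, -0.136735)  len=0.5899
  (v4,v11,v8) [+--] → (1.0187, 1.81286, -0.136735)–(1.0187, 1.93922, 0)  len=0.1862
  (v20,v24,v21) [-+-] → (1.0187, -1.93922, 0)–(1.0187, -1.81286, 0.136735)  len=0.1862
  (v21,v24,v25) [-++] → (1.0187, -1.81286, 0.136735)–(1.0187, -1.41249, 0.57)  len=0.5899
  (v21,v25,v22) [-+-] → (1.0187, -1.41249, 0.57)–(1.0187, -1.3777, 0.532347)  len=0.0513
  (v22,v25,v26) [-+-] → (1.0187, -1.3777, 0.532347)–(1.0187, -1.27745, 0.423891)  len=0.1477
  (v23,v26,v27) [--+] → (1.0187, -1.27745, -0.423891)–(1.0187, -1.41249, -0.57)  len=0.1990
  (v23,v27,v20) [-+-] → (1.0187, -1.41249, -0.57)–(1.0187, -1.44188, -0.538196)  len=0.0433
  (v20,v27,v24) [-++] → (1.0187, -1.44188, -0.538196)–(1.0187, -1.93922, 0)  len=0.7328
  (v25,v1,v26) [++-] → (1.0187, -0.702213, 0.146891)–(1.0187, -1.27745, 0.423891)  len=0.6385
  (v26,v1,v2) [-++] → (1.0187, -0.702213, 0.146891)–(1.0187, -0.397212, 0)  len=0.3385
  (v26,v2,v27) [-++] → (1.0187, -0.397212, 0)–(1.0187, -1.27745, -0.423891)  len=0.9770

Chained into 2 loop(s):
  loop 1: 10 segments, perimeter = 3.9041
  loop 2: 10 segments, perimeter = 3.9041
Total perimeter = 7.808


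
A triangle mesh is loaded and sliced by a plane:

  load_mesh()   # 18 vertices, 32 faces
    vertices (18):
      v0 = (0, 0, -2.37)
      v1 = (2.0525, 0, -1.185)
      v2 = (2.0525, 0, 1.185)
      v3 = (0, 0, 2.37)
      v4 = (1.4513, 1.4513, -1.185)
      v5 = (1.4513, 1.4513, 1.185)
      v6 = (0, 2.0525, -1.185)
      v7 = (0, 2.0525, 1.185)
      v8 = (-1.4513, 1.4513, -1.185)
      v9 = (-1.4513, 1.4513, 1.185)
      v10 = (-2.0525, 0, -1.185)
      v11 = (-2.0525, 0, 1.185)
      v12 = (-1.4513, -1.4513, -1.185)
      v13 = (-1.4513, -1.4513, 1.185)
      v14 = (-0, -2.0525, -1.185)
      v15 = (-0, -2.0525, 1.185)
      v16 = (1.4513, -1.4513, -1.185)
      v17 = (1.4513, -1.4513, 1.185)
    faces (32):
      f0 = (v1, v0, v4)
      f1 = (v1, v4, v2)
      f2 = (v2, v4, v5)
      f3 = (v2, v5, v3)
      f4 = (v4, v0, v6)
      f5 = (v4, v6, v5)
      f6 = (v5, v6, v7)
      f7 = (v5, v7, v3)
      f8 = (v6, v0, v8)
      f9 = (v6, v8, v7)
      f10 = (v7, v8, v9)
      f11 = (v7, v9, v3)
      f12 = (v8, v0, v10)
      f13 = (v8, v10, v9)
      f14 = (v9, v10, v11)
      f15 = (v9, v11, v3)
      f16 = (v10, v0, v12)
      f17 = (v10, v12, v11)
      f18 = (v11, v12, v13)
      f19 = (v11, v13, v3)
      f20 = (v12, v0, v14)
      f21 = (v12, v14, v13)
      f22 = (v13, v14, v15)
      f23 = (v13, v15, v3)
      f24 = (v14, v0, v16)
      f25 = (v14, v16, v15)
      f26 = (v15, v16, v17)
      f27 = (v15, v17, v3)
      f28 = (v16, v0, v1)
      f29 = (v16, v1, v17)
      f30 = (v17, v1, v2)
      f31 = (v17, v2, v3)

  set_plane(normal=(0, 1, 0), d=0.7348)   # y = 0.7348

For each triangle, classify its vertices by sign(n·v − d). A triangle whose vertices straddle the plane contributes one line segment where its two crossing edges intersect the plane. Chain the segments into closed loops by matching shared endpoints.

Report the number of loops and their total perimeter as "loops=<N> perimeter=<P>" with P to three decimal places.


Straddling triangles (12 of 32):
  (v1,v0,v4) [--+] → (0.7348, 0.7348, -1.77003)–(1.74811, 0.7348, -1.185)  len=1.1701
  (v1,v4,v2) [-+-] → (1.74811, 0.7348, -1.185)–(1.74811, 0.7348, -0.0149421)  len=1.1701
  (v2,v4,v5) [-++] → (1.74811, 0.7348, -0.0149421)–(1.74811, 0.7348, 1.185)  len=1.1999
  (v2,v5,v3) [-+-] → (1.74811, 0.7348, 1.185)–(0.7348, 0.7348, 1.77003)  len=1.1701
  (v4,v0,v6) [+-+] → (0.7348, 0.7348, -1.77003)–(0, 0.7348, -1.94577)  len=0.7555
  (v5,v7,v3) [++-] → (0, 0.7348, 1.94577)–(0.7348, 0.7348, 1.77003)  len=0.7555
  (v6,v0,v8) [+-+] → (0, 0.7348, -1.94577)–(-0.7348, 0.7348, -1.77003)  len=0.7555
  (v7,v9,v3) [++-] → (-0.7348, 0.7348, 1.77003)–(0, 0.7348, 1.94577)  len=0.7555
  (v8,v0,v10) [+--] → (-0.7348, 0.7348, -1.77003)–(-1.74811, 0.7348, -1.185)  len=1.1701
  (v8,v10,v9) [+-+] → (-1.74811, 0.7348, -1.185)–(-1.74811, 0.7348, 0.0149421)  len=1.1999
  (v9,v10,v11) [+--] → (-1.74811, 0.7348, 0.0149421)–(-1.74811, 0.7348, 1.185)  len=1.1701
  (v9,v11,v3) [+--] → (-1.74811, 0.7348, 1.185)–(-0.7348, 0.7348, 1.77003)  len=1.1701

Chained into 1 loop(s):
  loop 1: 12 segments, perimeter = 12.4424
Total perimeter = 12.442

loops=1 perimeter=12.442


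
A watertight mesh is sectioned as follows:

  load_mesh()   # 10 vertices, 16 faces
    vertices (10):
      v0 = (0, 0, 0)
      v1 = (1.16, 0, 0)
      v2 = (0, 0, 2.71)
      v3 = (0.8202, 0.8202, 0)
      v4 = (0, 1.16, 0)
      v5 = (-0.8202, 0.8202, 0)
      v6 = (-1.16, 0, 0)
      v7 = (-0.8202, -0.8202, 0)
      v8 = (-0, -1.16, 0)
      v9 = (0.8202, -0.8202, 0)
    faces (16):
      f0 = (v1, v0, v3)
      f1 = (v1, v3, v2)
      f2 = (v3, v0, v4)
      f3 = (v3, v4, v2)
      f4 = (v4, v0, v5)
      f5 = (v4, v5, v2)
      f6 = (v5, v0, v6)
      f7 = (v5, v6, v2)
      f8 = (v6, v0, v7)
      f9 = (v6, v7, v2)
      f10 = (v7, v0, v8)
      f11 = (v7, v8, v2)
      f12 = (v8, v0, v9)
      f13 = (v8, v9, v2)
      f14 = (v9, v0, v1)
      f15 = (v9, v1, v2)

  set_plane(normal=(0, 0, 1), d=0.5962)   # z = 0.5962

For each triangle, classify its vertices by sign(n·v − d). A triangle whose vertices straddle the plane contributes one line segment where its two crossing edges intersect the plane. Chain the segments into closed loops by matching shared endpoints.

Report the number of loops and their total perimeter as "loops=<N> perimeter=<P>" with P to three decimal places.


loops=1 perimeter=5.540

Straddling triangles (8 of 16):
  (v1,v3,v2) [--+] → (0.639756, 0.639756, 0.5962)–(0.9048, 0, 0.5962)  len=0.6925
  (v3,v4,v2) [--+] → (0, 0.9048, 0.5962)–(0.639756, 0.639756, 0.5962)  len=0.6925
  (v4,v5,v2) [--+] → (-0.639756, 0.639756, 0.5962)–(0, 0.9048, 0.5962)  len=0.6925
  (v5,v6,v2) [--+] → (-0.9048, 0, 0.5962)–(-0.639756, 0.639756, 0.5962)  len=0.6925
  (v6,v7,v2) [--+] → (-0.639756, -0.639756, 0.5962)–(-0.9048, 0, 0.5962)  len=0.6925
  (v7,v8,v2) [--+] → (0, -0.9048, 0.5962)–(-0.639756, -0.639756, 0.5962)  len=0.6925
  (v8,v9,v2) [--+] → (0.639756, -0.639756, 0.5962)–(0, -0.9048, 0.5962)  len=0.6925
  (v9,v1,v2) [--+] → (0.9048, 0, 0.5962)–(0.639756, -0.639756, 0.5962)  len=0.6925

Chained into 1 loop(s):
  loop 1: 8 segments, perimeter = 5.5399
Total perimeter = 5.540


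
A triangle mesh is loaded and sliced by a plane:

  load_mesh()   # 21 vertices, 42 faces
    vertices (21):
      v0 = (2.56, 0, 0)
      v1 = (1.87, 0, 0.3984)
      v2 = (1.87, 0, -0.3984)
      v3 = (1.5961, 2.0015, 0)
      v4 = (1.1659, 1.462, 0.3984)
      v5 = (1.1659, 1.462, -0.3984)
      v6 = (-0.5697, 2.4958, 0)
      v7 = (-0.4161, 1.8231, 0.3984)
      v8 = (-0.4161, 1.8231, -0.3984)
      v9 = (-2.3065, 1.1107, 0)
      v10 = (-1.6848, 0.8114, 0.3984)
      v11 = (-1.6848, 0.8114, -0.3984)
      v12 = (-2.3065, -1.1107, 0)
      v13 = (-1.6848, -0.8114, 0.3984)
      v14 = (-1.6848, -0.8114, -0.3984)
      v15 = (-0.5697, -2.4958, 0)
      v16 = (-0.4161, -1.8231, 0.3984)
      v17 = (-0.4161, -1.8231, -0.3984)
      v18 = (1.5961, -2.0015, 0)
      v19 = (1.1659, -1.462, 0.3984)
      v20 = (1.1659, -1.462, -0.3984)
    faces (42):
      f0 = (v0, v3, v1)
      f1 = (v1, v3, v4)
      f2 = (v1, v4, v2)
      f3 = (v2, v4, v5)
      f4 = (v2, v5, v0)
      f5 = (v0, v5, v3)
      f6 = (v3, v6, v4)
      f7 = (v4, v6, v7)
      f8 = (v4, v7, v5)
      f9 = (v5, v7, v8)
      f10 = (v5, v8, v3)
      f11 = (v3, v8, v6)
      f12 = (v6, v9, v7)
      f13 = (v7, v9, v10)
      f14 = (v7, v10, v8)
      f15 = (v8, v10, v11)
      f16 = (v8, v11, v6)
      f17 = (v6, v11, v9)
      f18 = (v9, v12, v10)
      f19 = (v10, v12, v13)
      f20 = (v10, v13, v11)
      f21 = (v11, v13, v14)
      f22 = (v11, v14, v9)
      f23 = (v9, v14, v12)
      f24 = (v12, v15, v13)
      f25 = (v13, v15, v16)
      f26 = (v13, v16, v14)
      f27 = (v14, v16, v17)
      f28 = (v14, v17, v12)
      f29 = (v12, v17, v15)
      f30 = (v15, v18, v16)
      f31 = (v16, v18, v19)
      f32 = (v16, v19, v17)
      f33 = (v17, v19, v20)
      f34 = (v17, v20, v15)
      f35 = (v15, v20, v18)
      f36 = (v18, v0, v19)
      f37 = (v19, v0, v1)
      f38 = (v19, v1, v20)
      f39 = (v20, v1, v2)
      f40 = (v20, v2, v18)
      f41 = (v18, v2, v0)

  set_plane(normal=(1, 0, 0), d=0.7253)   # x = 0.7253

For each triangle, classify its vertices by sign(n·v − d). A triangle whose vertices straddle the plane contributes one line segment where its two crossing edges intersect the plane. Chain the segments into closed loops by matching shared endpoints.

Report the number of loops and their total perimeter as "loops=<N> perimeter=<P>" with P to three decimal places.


Straddling triangles (12 of 42):
  (v3,v6,v4) [+-+] → (0.7253, 2.20024, 0)–(0.7253, 1.72444, 0.297262)  len=0.5610
  (v4,v6,v7) [+--] → (0.7253, 1.72444, 0.297262)–(0.7253, 1.56257, 0.3984)  len=0.1909
  (v4,v7,v5) [+-+] → (0.7253, 1.56257, 0.3984)–(0.7253, 1.56257, -0.176485)  len=0.5749
  (v5,v7,v8) [+--] → (0.7253, 1.56257, -0.176485)–(0.7253, 1.56257, -0.3984)  len=0.2219
  (v5,v8,v3) [+-+] → (0.7253, 1.56257, -0.3984)–(0.7253, 1.9243, -0.172412)  len=0.4265
  (v3,v8,v6) [+--] → (0.7253, 1.9243, -0.172412)–(0.7253, 2.20024, 0)  len=0.3254
  (v15,v18,v16) [-+-] → (0.7253, -2.20024, 0)–(0.7253, -1.9243, 0.172412)  len=0.3254
  (v16,v18,v19) [-++] → (0.7253, -1.9243, 0.172412)–(0.7253, -1.56257, 0.3984)  len=0.4265
  (v16,v19,v17) [-+-] → (0.7253, -1.56257, 0.3984)–(0.7253, -1.56257, 0.176485)  len=0.2219
  (v17,v19,v20) [-++] → (0.7253, -1.56257, 0.176485)–(0.7253, -1.56257, -0.3984)  len=0.5749
  (v17,v20,v15) [-+-] → (0.7253, -1.56257, -0.3984)–(0.7253, -1.72444, -0.297262)  len=0.1909
  (v15,v20,v18) [-++] → (0.7253, -1.72444, -0.297262)–(0.7253, -2.20024, 0)  len=0.5610

Chained into 2 loop(s):
  loop 1: 6 segments, perimeter = 2.3006
  loop 2: 6 segments, perimeter = 2.3006
Total perimeter = 4.601

loops=2 perimeter=4.601


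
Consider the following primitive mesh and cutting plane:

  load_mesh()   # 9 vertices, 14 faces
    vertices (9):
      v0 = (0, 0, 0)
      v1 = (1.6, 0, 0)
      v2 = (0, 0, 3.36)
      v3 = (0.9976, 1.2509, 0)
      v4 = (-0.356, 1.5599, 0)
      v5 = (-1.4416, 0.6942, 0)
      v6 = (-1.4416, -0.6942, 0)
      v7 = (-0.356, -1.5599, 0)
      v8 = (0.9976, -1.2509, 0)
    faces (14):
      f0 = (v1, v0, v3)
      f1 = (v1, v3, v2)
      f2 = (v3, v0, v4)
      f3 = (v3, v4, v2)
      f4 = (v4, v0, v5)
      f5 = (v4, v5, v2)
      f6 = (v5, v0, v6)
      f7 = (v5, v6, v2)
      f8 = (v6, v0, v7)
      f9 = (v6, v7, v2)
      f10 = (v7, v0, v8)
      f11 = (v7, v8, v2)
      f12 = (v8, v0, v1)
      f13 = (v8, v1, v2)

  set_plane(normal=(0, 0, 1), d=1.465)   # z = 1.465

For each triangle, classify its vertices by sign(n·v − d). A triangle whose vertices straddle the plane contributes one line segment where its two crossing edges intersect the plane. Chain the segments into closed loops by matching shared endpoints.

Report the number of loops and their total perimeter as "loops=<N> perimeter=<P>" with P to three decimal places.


loops=1 perimeter=5.481

Straddling triangles (7 of 14):
  (v1,v3,v2) [--+] → (0.562635, 0.705493, 1.465)–(0.902381, 0, 1.465)  len=0.7830
  (v3,v4,v2) [--+] → (-0.20078, 0.879765, 1.465)–(0.562635, 0.705493, 1.465)  len=0.7831
  (v4,v5,v2) [--+] → (-0.813045, 0.391521, 1.465)–(-0.20078, 0.879765, 1.465)  len=0.7831
  (v5,v6,v2) [--+] → (-0.813045, -0.391521, 1.465)–(-0.813045, 0.391521, 1.465)  len=0.7830
  (v6,v7,v2) [--+] → (-0.20078, -0.879765, 1.465)–(-0.813045, -0.391521, 1.465)  len=0.7831
  (v7,v8,v2) [--+] → (0.562635, -0.705493, 1.465)–(-0.20078, -0.879765, 1.465)  len=0.7831
  (v8,v1,v2) [--+] → (0.902381, 0, 1.465)–(0.562635, -0.705493, 1.465)  len=0.7830

Chained into 1 loop(s):
  loop 1: 7 segments, perimeter = 5.4814
Total perimeter = 5.481


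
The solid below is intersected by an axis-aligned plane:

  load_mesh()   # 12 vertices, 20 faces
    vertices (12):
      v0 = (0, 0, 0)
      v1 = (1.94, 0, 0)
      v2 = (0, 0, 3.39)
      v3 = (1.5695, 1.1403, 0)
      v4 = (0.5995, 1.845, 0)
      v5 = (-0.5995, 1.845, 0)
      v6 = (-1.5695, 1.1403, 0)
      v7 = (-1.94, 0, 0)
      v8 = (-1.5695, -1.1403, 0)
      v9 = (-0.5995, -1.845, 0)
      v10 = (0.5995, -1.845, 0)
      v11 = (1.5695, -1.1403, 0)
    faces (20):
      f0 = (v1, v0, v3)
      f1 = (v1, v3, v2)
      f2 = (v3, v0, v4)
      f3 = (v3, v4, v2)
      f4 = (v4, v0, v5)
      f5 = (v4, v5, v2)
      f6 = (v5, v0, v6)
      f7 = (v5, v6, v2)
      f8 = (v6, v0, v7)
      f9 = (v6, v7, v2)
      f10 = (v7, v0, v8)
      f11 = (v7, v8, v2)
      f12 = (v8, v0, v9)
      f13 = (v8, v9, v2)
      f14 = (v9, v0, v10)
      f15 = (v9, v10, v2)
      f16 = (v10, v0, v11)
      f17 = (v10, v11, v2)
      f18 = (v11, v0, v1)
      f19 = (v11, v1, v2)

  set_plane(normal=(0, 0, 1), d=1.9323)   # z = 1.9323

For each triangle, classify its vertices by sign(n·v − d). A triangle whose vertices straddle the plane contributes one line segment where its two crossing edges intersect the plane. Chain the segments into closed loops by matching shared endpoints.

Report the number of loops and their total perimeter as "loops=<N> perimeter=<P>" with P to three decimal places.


Straddling triangles (10 of 20):
  (v1,v3,v2) [--+] → (0.674885, 0.490329, 1.9323)–(0.8342, 0, 1.9323)  len=0.5156
  (v3,v4,v2) [--+] → (0.257785, 0.79335, 1.9323)–(0.674885, 0.490329, 1.9323)  len=0.5156
  (v4,v5,v2) [--+] → (-0.257785, 0.79335, 1.9323)–(0.257785, 0.79335, 1.9323)  len=0.5156
  (v5,v6,v2) [--+] → (-0.674885, 0.490329, 1.9323)–(-0.257785, 0.79335, 1.9323)  len=0.5156
  (v6,v7,v2) [--+] → (-0.8342, 0, 1.9323)–(-0.674885, 0.490329, 1.9323)  len=0.5156
  (v7,v8,v2) [--+] → (-0.674885, -0.490329, 1.9323)–(-0.8342, 0, 1.9323)  len=0.5156
  (v8,v9,v2) [--+] → (-0.257785, -0.79335, 1.9323)–(-0.674885, -0.490329, 1.9323)  len=0.5156
  (v9,v10,v2) [--+] → (0.257785, -0.79335, 1.9323)–(-0.257785, -0.79335, 1.9323)  len=0.5156
  (v10,v11,v2) [--+] → (0.674885, -0.490329, 1.9323)–(0.257785, -0.79335, 1.9323)  len=0.5156
  (v11,v1,v2) [--+] → (0.8342, 0, 1.9323)–(0.674885, -0.490329, 1.9323)  len=0.5156

Chained into 1 loop(s):
  loop 1: 10 segments, perimeter = 5.1556
Total perimeter = 5.156

loops=1 perimeter=5.156


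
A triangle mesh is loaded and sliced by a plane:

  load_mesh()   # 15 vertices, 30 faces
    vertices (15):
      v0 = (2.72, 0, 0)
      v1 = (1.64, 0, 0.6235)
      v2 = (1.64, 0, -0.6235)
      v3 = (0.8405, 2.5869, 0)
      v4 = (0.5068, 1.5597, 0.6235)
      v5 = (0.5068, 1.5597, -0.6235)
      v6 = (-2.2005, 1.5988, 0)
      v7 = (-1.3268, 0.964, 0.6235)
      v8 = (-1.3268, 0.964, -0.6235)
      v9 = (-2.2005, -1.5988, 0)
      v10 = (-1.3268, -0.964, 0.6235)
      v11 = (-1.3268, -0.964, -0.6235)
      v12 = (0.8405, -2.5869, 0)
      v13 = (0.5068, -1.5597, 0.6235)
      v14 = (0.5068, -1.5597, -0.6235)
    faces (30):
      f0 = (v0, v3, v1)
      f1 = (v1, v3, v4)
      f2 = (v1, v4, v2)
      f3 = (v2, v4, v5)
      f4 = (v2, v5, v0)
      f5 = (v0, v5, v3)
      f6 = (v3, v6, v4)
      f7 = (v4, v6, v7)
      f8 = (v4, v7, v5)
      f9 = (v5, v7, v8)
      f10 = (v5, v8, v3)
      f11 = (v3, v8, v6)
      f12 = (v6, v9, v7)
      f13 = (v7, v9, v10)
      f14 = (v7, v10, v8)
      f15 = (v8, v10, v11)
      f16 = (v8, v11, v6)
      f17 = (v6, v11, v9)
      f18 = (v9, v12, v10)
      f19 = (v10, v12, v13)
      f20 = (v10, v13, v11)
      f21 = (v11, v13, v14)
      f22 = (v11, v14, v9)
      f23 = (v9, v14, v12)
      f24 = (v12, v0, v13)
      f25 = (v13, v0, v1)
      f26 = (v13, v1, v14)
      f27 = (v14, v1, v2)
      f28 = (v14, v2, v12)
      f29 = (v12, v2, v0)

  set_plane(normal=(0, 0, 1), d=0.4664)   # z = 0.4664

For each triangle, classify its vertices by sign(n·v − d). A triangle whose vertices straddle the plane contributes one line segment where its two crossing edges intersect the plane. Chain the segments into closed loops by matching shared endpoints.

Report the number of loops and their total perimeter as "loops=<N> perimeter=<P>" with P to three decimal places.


Straddling triangles (20 of 30):
  (v0,v3,v1) [--+] → (1.43855, 0.651808, 0.4664)–(1.91212, 0, 0.4664)  len=0.8057
  (v1,v3,v4) [+-+] → (1.43855, 0.651808, 0.4664)–(0.590881, 1.81852, 0.4664)  len=1.4421
  (v1,v4,v2) [++-] → (0.649563, 1.36321, 0.4664)–(1.64, 0, 0.4664)  len=1.6850
  (v2,v4,v5) [-+-] → (0.649563, 1.36321, 0.4664)–(0.5068, 1.5597, 0.4664)  len=0.2429
  (v3,v6,v4) [--+] → (-0.175344, 1.56955, 0.4664)–(0.590881, 1.81852, 0.4664)  len=0.8057
  (v4,v6,v7) [+-+] → (-0.175344, 1.56955, 0.4664)–(-1.54694, 1.12395, 0.4664)  len=1.4422
  (v4,v7,v5) [++-] → (-1.0958, 1.03905, 0.4664)–(0.5068, 1.5597, 0.4664)  len=1.6851
  (v5,v7,v8) [-+-] → (-1.0958, 1.03905, 0.4664)–(-1.3268, 0.964, 0.4664)  len=0.2429
  (v6,v9,v7) [--+] → (-1.54694, 0.318265, 0.4664)–(-1.54694, 1.12395, 0.4664)  len=0.8057
  (v7,v9,v10) [+-+] → (-1.54694, 0.318265, 0.4664)–(-1.54694, -1.12395, 0.4664)  len=1.4422
  (v7,v10,v8) [++-] → (-1.3268, -0.721106, 0.4664)–(-1.3268, 0.964, 0.4664)  len=1.6851
  (v8,v10,v11) [-+-] → (-1.3268, -0.721106, 0.4664)–(-1.3268, -0.964, 0.4664)  len=0.2429
  (v9,v12,v10) [--+] → (-0.780717, -1.37291, 0.4664)–(-1.54694, -1.12395, 0.4664)  len=0.8057
  (v10,v12,v13) [+-+] → (-0.780717, -1.37291, 0.4664)–(0.590881, -1.81852, 0.4664)  len=1.4422
  (v10,v13,v11) [++-] → (0.275799, -1.48465, 0.4664)–(-1.3268, -0.964, 0.4664)  len=1.6851
  (v11,v13,v14) [-+-] → (0.275799, -1.48465, 0.4664)–(0.5068, -1.5597, 0.4664)  len=0.2429
  (v12,v0,v13) [--+] → (1.06445, -1.16671, 0.4664)–(0.590881, -1.81852, 0.4664)  len=0.8057
  (v13,v0,v1) [+-+] → (1.06445, -1.16671, 0.4664)–(1.91212, 0, 0.4664)  len=1.4421
  (v13,v1,v14) [++-] → (1.49724, -0.196495, 0.4664)–(0.5068, -1.5597, 0.4664)  len=1.6850
  (v14,v1,v2) [-+-] → (1.49724, -0.196495, 0.4664)–(1.64, 0, 0.4664)  len=0.2429

Chained into 2 loop(s):
  loop 1: 10 segments, perimeter = 11.2392
  loop 2: 10 segments, perimeter = 9.6397
Total perimeter = 20.879

loops=2 perimeter=20.879


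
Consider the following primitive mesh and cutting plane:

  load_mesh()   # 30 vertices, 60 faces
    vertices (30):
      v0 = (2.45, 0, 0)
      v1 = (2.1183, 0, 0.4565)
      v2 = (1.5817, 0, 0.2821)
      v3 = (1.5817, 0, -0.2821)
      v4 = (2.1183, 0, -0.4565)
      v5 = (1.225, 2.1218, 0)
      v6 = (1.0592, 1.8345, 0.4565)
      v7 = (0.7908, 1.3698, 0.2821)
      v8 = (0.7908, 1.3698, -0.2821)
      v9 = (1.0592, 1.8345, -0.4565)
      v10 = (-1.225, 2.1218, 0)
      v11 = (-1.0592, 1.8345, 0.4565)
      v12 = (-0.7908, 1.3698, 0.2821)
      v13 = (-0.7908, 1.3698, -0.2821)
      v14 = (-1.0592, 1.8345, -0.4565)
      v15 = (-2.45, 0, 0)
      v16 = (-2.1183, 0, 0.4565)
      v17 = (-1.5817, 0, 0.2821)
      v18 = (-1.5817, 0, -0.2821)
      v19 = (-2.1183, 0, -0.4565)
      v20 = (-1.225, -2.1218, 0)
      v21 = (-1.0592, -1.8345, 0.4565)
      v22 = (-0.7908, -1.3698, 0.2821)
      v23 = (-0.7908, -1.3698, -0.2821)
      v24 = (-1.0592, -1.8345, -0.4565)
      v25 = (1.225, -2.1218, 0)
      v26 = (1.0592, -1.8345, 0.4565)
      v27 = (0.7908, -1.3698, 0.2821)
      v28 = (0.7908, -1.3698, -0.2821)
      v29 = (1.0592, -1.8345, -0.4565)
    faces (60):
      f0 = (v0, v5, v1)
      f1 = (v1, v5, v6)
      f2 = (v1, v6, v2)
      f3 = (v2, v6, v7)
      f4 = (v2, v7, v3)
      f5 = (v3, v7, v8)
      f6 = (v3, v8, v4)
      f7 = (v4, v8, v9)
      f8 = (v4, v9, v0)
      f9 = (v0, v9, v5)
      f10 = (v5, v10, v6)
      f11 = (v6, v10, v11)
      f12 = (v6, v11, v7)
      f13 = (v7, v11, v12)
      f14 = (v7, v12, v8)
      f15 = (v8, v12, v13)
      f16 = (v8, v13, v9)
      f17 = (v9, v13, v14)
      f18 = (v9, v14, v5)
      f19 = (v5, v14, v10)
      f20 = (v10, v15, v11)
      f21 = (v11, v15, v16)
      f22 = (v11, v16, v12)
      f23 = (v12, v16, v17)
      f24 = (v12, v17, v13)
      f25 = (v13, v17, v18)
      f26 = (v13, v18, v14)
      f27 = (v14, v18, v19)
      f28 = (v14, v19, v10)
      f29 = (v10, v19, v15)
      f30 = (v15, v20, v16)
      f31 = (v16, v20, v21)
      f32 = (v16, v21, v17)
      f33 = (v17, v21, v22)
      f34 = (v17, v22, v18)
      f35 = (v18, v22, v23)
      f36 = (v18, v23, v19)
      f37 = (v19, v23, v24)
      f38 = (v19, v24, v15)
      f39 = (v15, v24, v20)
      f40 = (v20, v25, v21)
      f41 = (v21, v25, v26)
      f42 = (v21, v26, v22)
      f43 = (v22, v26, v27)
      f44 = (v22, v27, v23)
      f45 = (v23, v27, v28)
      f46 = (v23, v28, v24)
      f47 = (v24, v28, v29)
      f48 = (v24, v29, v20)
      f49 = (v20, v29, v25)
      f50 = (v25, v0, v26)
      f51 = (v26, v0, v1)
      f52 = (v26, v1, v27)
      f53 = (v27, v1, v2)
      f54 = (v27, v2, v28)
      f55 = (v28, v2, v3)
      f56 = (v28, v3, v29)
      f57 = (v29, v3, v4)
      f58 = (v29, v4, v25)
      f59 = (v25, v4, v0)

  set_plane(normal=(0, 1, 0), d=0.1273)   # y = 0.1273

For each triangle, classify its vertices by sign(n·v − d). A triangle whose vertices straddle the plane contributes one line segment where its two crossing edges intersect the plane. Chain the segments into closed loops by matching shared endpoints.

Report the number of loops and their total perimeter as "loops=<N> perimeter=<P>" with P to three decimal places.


loops=2 perimeter=5.642

Straddling triangles (20 of 60):
  (v0,v5,v1) [-+-] → (2.3765, 0.1273, 0)–(2.06471, 0.1273, 0.429112)  len=0.5304
  (v1,v5,v6) [-++] → (2.06471, 0.1273, 0.429112)–(2.04481, 0.1273, 0.4565)  len=0.0339
  (v1,v6,v2) [-+-] → (2.04481, 0.1273, 0.4565)–(1.54544, 0.1273, 0.294202)  len=0.5251
  (v2,v6,v7) [-++] → (1.54544, 0.1273, 0.294202)–(1.5082, 0.1273, 0.2821)  len=0.0392
  (v2,v7,v3) [-+-] → (1.5082, 0.1273, 0.2821)–(1.5082, 0.1273, -0.229667)  len=0.5118
  (v3,v7,v8) [-++] → (1.5082, 0.1273, -0.229667)–(1.5082, 0.1273, -0.2821)  len=0.0524
  (v3,v8,v4) [-+-] → (1.5082, 0.1273, -0.2821)–(1.99493, 0.1273, -0.440292)  len=0.5118
  (v4,v8,v9) [-++] → (1.99493, 0.1273, -0.440292)–(2.04481, 0.1273, -0.4565)  len=0.0524
  (v4,v9,v0) [-+-] → (2.04481, 0.1273, -0.4565)–(2.35349, 0.1273, -0.0316775)  len=0.5251
  (v0,v9,v5) [-++] → (2.35349, 0.1273, -0.0316775)–(2.3765, 0.1273, 0)  len=0.0392
  (v10,v15,v11) [+-+] → (-2.3765, 0.1273, 0)–(-2.35349, 0.1273, 0.0316775)  len=0.0392
  (v11,v15,v16) [+--] → (-2.35349, 0.1273, 0.0316775)–(-2.04481, 0.1273, 0.4565)  len=0.5251
  (v11,v16,v12) [+-+] → (-2.04481, 0.1273, 0.4565)–(-1.99493, 0.1273, 0.440292)  len=0.0524
  (v12,v16,v17) [+--] → (-1.99493, 0.1273, 0.440292)–(-1.5082, 0.1273, 0.2821)  len=0.5118
  (v12,v17,v13) [+-+] → (-1.5082, 0.1273, 0.2821)–(-1.5082, 0.1273, 0.229667)  len=0.0524
  (v13,v17,v18) [+--] → (-1.5082, 0.1273, 0.229667)–(-1.5082, 0.1273, -0.2821)  len=0.5118
  (v13,v18,v14) [+-+] → (-1.5082, 0.1273, -0.2821)–(-1.54544, 0.1273, -0.294202)  len=0.0392
  (v14,v18,v19) [+--] → (-1.54544, 0.1273, -0.294202)–(-2.04481, 0.1273, -0.4565)  len=0.5251
  (v14,v19,v10) [+-+] → (-2.04481, 0.1273, -0.4565)–(-2.06471, 0.1273, -0.429112)  len=0.0339
  (v10,v19,v15) [+--] → (-2.06471, 0.1273, -0.429112)–(-2.3765, 0.1273, 0)  len=0.5304

Chained into 2 loop(s):
  loop 1: 10 segments, perimeter = 2.8212
  loop 2: 10 segments, perimeter = 2.8212
Total perimeter = 5.642


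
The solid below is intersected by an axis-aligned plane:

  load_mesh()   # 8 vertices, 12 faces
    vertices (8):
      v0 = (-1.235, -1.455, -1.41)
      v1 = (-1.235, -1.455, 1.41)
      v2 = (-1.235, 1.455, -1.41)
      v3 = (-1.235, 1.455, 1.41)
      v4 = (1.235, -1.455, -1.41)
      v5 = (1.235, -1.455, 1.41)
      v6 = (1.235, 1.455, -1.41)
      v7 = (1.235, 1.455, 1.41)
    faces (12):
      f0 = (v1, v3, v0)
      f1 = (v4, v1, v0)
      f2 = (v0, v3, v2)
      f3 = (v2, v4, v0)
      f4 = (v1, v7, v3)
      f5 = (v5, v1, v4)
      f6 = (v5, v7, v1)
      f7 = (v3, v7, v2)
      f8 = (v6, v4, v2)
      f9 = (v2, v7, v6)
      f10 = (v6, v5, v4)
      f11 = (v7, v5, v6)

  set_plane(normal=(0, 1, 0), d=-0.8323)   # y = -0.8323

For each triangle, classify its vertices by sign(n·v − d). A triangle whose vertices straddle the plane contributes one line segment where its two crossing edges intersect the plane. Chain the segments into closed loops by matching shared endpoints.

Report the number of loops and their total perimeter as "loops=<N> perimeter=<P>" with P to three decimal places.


loops=1 perimeter=10.580

Straddling triangles (8 of 12):
  (v1,v3,v0) [-+-] → (-1.235, -0.8323, 1.41)–(-1.235, -0.8323, -0.806559)  len=2.2166
  (v0,v3,v2) [-++] → (-1.235, -0.8323, -0.806559)–(-1.235, -0.8323, -1.41)  len=0.6034
  (v2,v4,v0) [+--] → (0.706454, -0.8323, -1.41)–(-1.235, -0.8323, -1.41)  len=1.9415
  (v1,v7,v3) [-++] → (-0.706454, -0.8323, 1.41)–(-1.235, -0.8323, 1.41)  len=0.5285
  (v5,v7,v1) [-+-] → (1.235, -0.8323, 1.41)–(-0.706454, -0.8323, 1.41)  len=1.9415
  (v6,v4,v2) [+-+] → (1.235, -0.8323, -1.41)–(0.706454, -0.8323, -1.41)  len=0.5285
  (v6,v5,v4) [+--] → (1.235, -0.8323, 0.806559)–(1.235, -0.8323, -1.41)  len=2.2166
  (v7,v5,v6) [+-+] → (1.235, -0.8323, 1.41)–(1.235, -0.8323, 0.806559)  len=0.6034

Chained into 1 loop(s):
  loop 1: 8 segments, perimeter = 10.5800
Total perimeter = 10.580


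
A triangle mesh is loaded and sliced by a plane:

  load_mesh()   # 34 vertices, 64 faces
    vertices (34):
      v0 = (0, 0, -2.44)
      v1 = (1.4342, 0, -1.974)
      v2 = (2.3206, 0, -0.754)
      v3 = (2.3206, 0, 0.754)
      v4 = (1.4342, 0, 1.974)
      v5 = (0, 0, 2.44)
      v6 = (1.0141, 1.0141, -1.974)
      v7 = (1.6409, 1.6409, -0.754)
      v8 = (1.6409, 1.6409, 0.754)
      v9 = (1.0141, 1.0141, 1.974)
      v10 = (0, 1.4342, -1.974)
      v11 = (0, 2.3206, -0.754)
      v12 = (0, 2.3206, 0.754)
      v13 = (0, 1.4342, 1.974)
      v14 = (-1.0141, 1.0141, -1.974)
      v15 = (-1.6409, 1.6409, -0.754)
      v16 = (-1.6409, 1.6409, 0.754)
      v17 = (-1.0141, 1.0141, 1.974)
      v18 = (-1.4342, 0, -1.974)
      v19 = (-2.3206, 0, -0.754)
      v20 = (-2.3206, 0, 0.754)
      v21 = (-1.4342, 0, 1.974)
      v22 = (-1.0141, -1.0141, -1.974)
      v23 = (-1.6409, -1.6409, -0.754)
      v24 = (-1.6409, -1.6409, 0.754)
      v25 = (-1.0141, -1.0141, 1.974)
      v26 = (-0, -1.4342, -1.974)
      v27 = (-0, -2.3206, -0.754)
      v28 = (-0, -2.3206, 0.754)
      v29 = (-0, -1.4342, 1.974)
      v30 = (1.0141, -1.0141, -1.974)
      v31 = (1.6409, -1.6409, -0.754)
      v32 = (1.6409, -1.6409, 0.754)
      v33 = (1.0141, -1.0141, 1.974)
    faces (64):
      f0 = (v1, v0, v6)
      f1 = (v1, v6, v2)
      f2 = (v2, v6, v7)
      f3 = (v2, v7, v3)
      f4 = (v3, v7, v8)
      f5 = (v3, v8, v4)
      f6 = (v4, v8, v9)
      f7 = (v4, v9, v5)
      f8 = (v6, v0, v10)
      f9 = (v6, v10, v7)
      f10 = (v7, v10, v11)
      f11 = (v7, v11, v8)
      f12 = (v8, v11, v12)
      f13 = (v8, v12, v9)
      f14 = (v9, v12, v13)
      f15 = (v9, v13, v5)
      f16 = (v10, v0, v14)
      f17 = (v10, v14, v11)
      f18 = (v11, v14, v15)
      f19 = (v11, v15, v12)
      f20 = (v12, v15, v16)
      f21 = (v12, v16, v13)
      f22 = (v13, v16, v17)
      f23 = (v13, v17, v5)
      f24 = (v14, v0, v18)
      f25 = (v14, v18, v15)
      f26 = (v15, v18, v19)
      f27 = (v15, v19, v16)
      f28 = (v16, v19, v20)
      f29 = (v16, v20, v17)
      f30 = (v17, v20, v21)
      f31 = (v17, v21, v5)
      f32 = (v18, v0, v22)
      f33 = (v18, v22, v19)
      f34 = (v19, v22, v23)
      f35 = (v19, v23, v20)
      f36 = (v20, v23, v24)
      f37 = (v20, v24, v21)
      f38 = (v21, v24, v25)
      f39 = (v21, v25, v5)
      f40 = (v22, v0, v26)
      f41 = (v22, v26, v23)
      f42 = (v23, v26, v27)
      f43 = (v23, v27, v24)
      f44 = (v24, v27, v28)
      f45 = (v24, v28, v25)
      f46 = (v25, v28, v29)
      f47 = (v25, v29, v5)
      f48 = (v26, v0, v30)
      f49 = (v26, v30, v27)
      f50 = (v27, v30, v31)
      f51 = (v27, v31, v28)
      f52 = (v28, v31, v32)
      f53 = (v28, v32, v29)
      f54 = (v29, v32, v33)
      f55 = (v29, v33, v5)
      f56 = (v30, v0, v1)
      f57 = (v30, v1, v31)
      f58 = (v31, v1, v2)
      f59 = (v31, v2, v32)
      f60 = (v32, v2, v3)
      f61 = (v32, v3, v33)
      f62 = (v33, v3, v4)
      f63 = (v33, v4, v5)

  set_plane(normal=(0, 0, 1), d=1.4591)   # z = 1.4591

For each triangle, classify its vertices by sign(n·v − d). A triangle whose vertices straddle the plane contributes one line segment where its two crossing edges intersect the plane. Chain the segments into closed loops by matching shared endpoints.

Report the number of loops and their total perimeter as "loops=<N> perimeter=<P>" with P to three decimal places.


loops=1 perimeter=11.072

Straddling triangles (16 of 64):
  (v3,v8,v4) [--+] → (1.52144, 0.69254, 1.4591)–(1.8083, 0, 1.4591)  len=0.7496
  (v4,v8,v9) [+-+] → (1.52144, 0.69254, 1.4591)–(1.27864, 1.27864, 1.4591)  len=0.6344
  (v8,v12,v9) [--+] → (0.5861, 1.56551, 1.4591)–(1.27864, 1.27864, 1.4591)  len=0.7496
  (v9,v12,v13) [+-+] → (0.5861, 1.56551, 1.4591)–(0, 1.8083, 1.4591)  len=0.6344
  (v12,v16,v13) [--+] → (-0.69254, 1.52144, 1.4591)–(0, 1.8083, 1.4591)  len=0.7496
  (v13,v16,v17) [+-+] → (-0.69254, 1.52144, 1.4591)–(-1.27864, 1.27864, 1.4591)  len=0.6344
  (v16,v20,v17) [--+] → (-1.56551, 0.5861, 1.4591)–(-1.27864, 1.27864, 1.4591)  len=0.7496
  (v17,v20,v21) [+-+] → (-1.56551, 0.5861, 1.4591)–(-1.8083, 0, 1.4591)  len=0.6344
  (v20,v24,v21) [--+] → (-1.52144, -0.69254, 1.4591)–(-1.8083, 0, 1.4591)  len=0.7496
  (v21,v24,v25) [+-+] → (-1.52144, -0.69254, 1.4591)–(-1.27864, -1.27864, 1.4591)  len=0.6344
  (v24,v28,v25) [--+] → (-0.5861, -1.56551, 1.4591)–(-1.27864, -1.27864, 1.4591)  len=0.7496
  (v25,v28,v29) [+-+] → (-0.5861, -1.56551, 1.4591)–(0, -1.8083, 1.4591)  len=0.6344
  (v28,v32,v29) [--+] → (0.69254, -1.52144, 1.4591)–(0, -1.8083, 1.4591)  len=0.7496
  (v29,v32,v33) [+-+] → (0.69254, -1.52144, 1.4591)–(1.27864, -1.27864, 1.4591)  len=0.6344
  (v32,v3,v33) [--+] → (1.56551, -0.5861, 1.4591)–(1.27864, -1.27864, 1.4591)  len=0.7496
  (v33,v3,v4) [+-+] → (1.56551, -0.5861, 1.4591)–(1.8083, 0, 1.4591)  len=0.6344

Chained into 1 loop(s):
  loop 1: 16 segments, perimeter = 11.0720
Total perimeter = 11.072


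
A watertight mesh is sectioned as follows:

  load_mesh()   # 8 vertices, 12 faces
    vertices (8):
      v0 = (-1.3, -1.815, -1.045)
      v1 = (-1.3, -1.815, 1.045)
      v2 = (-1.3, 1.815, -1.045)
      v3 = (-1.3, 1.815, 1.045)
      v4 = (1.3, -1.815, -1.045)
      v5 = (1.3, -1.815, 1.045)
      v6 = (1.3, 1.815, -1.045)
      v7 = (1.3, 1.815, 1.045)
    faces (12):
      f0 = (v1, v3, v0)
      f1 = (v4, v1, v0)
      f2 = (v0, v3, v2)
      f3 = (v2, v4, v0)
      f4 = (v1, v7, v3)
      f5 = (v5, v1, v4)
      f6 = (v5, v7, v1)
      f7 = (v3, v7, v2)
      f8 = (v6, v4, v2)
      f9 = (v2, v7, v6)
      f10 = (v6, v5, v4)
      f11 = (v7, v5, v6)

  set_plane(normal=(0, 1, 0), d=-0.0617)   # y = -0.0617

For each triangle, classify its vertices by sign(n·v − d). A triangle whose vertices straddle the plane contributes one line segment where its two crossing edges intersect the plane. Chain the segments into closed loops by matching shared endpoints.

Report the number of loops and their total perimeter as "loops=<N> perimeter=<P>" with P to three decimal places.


Straddling triangles (8 of 12):
  (v1,v3,v0) [-+-] → (-1.3, -0.0617, 1.045)–(-1.3, -0.0617, -0.0355242)  len=1.0805
  (v0,v3,v2) [-++] → (-1.3, -0.0617, -0.0355242)–(-1.3, -0.0617, -1.045)  len=1.0095
  (v2,v4,v0) [+--] → (0.0441928, -0.0617, -1.045)–(-1.3, -0.0617, -1.045)  len=1.3442
  (v1,v7,v3) [-++] → (-0.0441928, -0.0617, 1.045)–(-1.3, -0.0617, 1.045)  len=1.2558
  (v5,v7,v1) [-+-] → (1.3, -0.0617, 1.045)–(-0.0441928, -0.0617, 1.045)  len=1.3442
  (v6,v4,v2) [+-+] → (1.3, -0.0617, -1.045)–(0.0441928, -0.0617, -1.045)  len=1.2558
  (v6,v5,v4) [+--] → (1.3, -0.0617, 0.0355242)–(1.3, -0.0617, -1.045)  len=1.0805
  (v7,v5,v6) [+-+] → (1.3, -0.0617, 1.045)–(1.3, -0.0617, 0.0355242)  len=1.0095

Chained into 1 loop(s):
  loop 1: 8 segments, perimeter = 9.3800
Total perimeter = 9.380

loops=1 perimeter=9.380


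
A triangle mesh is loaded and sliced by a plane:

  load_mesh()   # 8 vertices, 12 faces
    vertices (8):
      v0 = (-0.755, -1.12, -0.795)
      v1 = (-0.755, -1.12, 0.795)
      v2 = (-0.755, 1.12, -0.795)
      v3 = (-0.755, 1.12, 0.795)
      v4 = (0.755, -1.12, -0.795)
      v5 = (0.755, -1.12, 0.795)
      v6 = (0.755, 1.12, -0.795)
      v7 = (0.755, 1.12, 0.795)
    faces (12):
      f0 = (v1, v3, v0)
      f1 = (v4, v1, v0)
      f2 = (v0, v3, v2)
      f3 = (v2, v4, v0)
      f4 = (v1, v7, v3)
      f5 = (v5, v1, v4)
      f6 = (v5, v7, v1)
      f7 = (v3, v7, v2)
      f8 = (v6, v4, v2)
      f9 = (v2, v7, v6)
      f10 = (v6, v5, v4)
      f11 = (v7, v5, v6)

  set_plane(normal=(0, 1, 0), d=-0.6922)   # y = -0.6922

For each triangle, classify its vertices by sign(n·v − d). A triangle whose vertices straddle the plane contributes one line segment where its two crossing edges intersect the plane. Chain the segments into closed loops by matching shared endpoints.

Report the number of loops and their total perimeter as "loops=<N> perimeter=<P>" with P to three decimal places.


loops=1 perimeter=6.200

Straddling triangles (8 of 12):
  (v1,v3,v0) [-+-] → (-0.755, -0.6922, 0.795)–(-0.755, -0.6922, -0.491338)  len=1.2863
  (v0,v3,v2) [-++] → (-0.755, -0.6922, -0.491338)–(-0.755, -0.6922, -0.795)  len=0.3037
  (v2,v4,v0) [+--] → (0.466617, -0.6922, -0.795)–(-0.755, -0.6922, -0.795)  len=1.2216
  (v1,v7,v3) [-++] → (-0.466617, -0.6922, 0.795)–(-0.755, -0.6922, 0.795)  len=0.2884
  (v5,v7,v1) [-+-] → (0.755, -0.6922, 0.795)–(-0.466617, -0.6922, 0.795)  len=1.2216
  (v6,v4,v2) [+-+] → (0.755, -0.6922, -0.795)–(0.466617, -0.6922, -0.795)  len=0.2884
  (v6,v5,v4) [+--] → (0.755, -0.6922, 0.491338)–(0.755, -0.6922, -0.795)  len=1.2863
  (v7,v5,v6) [+-+] → (0.755, -0.6922, 0.795)–(0.755, -0.6922, 0.491338)  len=0.3037

Chained into 1 loop(s):
  loop 1: 8 segments, perimeter = 6.2000
Total perimeter = 6.200


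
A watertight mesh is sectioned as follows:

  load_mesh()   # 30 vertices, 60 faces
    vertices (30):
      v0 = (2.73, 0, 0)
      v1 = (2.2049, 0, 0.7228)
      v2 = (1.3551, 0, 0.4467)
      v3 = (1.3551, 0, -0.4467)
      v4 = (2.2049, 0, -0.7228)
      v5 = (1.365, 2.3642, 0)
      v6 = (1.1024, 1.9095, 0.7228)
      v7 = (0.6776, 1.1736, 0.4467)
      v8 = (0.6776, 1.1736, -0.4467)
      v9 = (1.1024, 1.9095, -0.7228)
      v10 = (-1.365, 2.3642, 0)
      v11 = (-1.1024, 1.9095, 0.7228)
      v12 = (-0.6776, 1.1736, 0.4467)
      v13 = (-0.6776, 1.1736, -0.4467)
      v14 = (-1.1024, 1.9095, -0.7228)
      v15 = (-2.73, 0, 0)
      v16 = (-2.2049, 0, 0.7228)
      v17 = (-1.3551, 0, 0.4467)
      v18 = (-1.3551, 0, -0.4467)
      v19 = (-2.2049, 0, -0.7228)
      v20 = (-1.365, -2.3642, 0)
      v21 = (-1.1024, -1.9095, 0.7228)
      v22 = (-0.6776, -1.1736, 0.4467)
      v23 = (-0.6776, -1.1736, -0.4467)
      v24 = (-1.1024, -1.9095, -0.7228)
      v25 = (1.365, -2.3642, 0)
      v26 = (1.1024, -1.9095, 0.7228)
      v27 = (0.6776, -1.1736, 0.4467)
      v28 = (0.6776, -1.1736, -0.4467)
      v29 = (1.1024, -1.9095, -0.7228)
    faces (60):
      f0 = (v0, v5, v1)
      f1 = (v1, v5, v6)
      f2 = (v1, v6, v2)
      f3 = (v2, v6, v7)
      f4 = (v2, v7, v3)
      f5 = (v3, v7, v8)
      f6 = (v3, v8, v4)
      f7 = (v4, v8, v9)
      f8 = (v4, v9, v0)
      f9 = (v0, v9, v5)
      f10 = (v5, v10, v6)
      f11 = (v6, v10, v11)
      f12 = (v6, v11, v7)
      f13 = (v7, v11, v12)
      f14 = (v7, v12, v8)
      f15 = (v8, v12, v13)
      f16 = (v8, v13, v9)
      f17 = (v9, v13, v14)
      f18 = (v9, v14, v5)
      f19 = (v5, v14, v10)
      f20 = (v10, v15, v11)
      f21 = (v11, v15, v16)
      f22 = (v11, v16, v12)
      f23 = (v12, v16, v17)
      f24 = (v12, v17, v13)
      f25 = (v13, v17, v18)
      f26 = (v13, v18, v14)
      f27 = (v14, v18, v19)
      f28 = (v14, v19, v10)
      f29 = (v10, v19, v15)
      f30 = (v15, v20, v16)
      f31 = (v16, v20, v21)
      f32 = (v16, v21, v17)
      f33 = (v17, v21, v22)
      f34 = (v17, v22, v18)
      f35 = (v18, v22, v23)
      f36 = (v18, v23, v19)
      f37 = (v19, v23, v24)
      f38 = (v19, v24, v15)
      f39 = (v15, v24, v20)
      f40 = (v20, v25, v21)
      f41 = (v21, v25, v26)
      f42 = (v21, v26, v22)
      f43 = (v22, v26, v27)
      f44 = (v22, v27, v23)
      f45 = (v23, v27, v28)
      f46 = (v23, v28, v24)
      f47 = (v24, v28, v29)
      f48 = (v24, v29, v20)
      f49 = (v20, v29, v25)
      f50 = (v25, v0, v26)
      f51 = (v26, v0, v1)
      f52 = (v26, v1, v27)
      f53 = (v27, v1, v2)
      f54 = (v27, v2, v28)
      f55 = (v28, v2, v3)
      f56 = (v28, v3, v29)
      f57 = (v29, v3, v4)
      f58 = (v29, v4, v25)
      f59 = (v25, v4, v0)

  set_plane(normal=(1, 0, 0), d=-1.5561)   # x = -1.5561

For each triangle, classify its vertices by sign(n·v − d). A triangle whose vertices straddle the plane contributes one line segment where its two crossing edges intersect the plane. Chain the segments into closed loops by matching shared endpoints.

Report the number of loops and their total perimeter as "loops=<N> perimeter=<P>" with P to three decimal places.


loops=1 perimeter=9.220

Straddling triangles (14 of 60):
  (v10,v15,v11) [+-+] → (-1.5561, 2.03321, 0)–(-1.5561, 1.37722, 0.521317)  len=0.8379
  (v11,v15,v16) [+--] → (-1.5561, 1.37722, 0.521317)–(-1.5561, 1.1237, 0.7228)  len=0.3238
  (v11,v16,v12) [+-+] → (-1.5561, 1.1237, 0.7228)–(-1.5561, 0.498548, 0.605512)  len=0.6361
  (v12,v16,v17) [+-+] → (-1.5561, 0.498548, 0.605512)–(-1.5561, 0, 0.512005)  len=0.5072
  (v14,v18,v19) [++-] → (-1.5561, 0, -0.512005)–(-1.5561, 1.1237, -0.7228)  len=1.1433
  (v14,v19,v10) [+-+] → (-1.5561, 1.1237, -0.7228)–(-1.5561, 1.82628, -0.164457)  len=0.8974
  (v10,v19,v15) [+--] → (-1.5561, 1.82628, -0.164457)–(-1.5561, 2.03321, 0)  len=0.2643
  (v15,v20,v16) [-+-] → (-1.5561, -2.03321, 0)–(-1.5561, -1.82628, 0.164457)  len=0.2643
  (v16,v20,v21) [-++] → (-1.5561, -1.82628, 0.164457)–(-1.5561, -1.1237, 0.7228)  len=0.8974
  (v16,v21,v17) [-++] → (-1.5561, -1.1237, 0.7228)–(-1.5561, 0, 0.512005)  len=1.1433
  (v18,v23,v19) [++-] → (-1.5561, -0.498548, -0.605512)–(-1.5561, 0, -0.512005)  len=0.5072
  (v19,v23,v24) [-++] → (-1.5561, -0.498548, -0.605512)–(-1.5561, -1.1237, -0.7228)  len=0.6361
  (v19,v24,v15) [-+-] → (-1.5561, -1.1237, -0.7228)–(-1.5561, -1.37722, -0.521317)  len=0.3238
  (v15,v24,v20) [-++] → (-1.5561, -1.37722, -0.521317)–(-1.5561, -2.03321, 0)  len=0.8379

Chained into 1 loop(s):
  loop 1: 14 segments, perimeter = 9.2202
Total perimeter = 9.220
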